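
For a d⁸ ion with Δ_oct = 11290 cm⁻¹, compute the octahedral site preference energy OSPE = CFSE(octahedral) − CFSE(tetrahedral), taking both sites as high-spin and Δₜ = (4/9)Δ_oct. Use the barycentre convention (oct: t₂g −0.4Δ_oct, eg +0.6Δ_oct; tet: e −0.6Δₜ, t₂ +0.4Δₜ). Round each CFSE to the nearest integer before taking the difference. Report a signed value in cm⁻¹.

-9534

Octahedral high-spin t₂g⁶ eg²: CFSE = -1.2 × 11290 = -13548 cm⁻¹.
Tetrahedral e⁴ t₂⁴ gives -0.8Δₜ = -0.8 × (4/9) × 11290 = -4014 cm⁻¹.
Subtracting, OSPE = -13548 − (-4014) = -9534 cm⁻¹.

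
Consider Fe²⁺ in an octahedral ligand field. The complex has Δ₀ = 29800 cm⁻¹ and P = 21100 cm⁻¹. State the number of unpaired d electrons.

0

Fe is in group 8, so Fe²⁺ is d⁶ (8 − 2 = 6).
With Δ₀ > P the complex is low-spin.
Configuration: t2g^6 e_g^0.
Unpaired electrons: 0.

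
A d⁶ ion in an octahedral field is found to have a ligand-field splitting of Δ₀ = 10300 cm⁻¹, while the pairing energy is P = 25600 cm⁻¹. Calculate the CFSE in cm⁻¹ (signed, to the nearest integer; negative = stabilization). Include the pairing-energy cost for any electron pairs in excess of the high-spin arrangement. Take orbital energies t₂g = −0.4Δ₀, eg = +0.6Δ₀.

-4120

Since Δ₀ = 10300 cm⁻¹ < P = 25600 cm⁻¹, the complex adopts the high-spin configuration.
That gives t₂g⁴ eg².
Orbital CFSE = -0.4Δ₀ = -0.4 × 10300 = -4120 cm⁻¹.
High-spin has no excess pairs, so no pairing correction applies.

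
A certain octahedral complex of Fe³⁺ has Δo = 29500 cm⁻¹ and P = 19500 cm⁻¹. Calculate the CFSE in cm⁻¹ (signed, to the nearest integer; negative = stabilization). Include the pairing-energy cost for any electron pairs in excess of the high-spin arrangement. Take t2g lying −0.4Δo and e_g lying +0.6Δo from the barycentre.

-20000

Group 8 minus oxidation state +3 gives a d⁵ configuration for Fe³⁺.
Since Δo = 29500 cm⁻¹ > P = 19500 cm⁻¹, the complex adopts the low-spin configuration.
That gives t2g^5 e_g^0.
Orbital CFSE = -2.0Δo = -2.0 × 29500 = -59000 cm⁻¹.
Excess pairs vs high-spin: 2 − 0 = 2; pairing cost = +39000 cm⁻¹.
Net CFSE = -59000 + 39000 = -20000 cm⁻¹.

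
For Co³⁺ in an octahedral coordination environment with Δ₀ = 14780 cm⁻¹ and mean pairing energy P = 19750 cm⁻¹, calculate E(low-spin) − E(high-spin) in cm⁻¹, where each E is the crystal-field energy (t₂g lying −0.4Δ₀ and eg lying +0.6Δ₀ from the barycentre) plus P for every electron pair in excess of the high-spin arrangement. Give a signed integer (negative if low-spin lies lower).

Co³⁺: group 9, so d-count = 9 − 3 = 6.
In the high-spin limit (t₂g⁴ eg²) the orbital term is -0.4Δ₀ = -5912 cm⁻¹, with no excess pairing.
Low-spin: t₂g⁶ eg⁰, orbital CFSE = -2.4Δ₀ = -35472 cm⁻¹; plus 2 excess pairs × P = +39500 cm⁻¹; total 4028 cm⁻¹.
E(LS) − E(HS) = 4028 − (-5912) = 9940 cm⁻¹.

9940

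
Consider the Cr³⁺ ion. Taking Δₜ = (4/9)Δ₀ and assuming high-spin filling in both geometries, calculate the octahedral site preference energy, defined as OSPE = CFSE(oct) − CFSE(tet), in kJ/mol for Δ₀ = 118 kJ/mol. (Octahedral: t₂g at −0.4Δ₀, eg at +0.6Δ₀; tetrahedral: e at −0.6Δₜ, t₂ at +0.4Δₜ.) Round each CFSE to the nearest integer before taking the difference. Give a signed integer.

-100

Cr³⁺: group 6, so d-count = 6 − 3 = 3.
Octahedral high-spin t₂g³ eg⁰: CFSE = -1.2 × 118 = -142 kJ/mol.
Tetrahedral e² t₂¹ gives -0.8Δₜ = -0.8 × (4/9) × 118 = -42 kJ/mol.
Subtracting, OSPE = -142 − (-42) = -100 kJ/mol.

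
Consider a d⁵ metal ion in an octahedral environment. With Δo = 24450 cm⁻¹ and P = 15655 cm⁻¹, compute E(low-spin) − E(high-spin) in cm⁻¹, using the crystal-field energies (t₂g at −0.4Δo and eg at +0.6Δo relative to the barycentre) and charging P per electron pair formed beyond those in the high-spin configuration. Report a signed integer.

-17590

In the high-spin limit (t₂g³ eg²) the orbital term is 0.0Δo = 0 cm⁻¹, with no excess pairing.
Low-spin: t₂g⁵ eg⁰, orbital CFSE = -2.0Δo = -48900 cm⁻¹; plus 2 excess pairs × P = +31310 cm⁻¹; total -17590 cm⁻¹.
Thus E(LS) − E(HS) = -17590 cm⁻¹.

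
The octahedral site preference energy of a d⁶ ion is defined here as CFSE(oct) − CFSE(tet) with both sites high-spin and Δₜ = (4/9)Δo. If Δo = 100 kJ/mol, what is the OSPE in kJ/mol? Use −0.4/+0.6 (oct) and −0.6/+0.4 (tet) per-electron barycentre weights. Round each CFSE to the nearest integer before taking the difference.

Octahedral (high-spin): t₂g⁴ eg², CFSE = 4(−0.4) + 2(+0.6) = -0.4Δo = -0.4 × 100 = -40 kJ/mol.
Tetrahedral: e³ t₂³, CFSE = 3(−0.6) + 3(+0.4) = -0.6Δₜ = -0.6 × (4/9) × 100 = -27 kJ/mol.
OSPE = -40 − (-27) = -13 kJ/mol.

-13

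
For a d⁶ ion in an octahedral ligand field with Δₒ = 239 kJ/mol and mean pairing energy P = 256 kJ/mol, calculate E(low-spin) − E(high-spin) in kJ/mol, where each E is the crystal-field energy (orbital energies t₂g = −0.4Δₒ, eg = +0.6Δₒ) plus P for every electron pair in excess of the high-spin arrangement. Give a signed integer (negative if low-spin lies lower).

High-spin d⁶ fills as t₂g⁴ eg² with CFSE 4(−0.4) + 2(+0.6) = -0.4Δₒ = -96 kJ/mol.
Low-spin t₂g⁶ eg⁰ gives -2.4Δₒ = -574 kJ/mol, but forming 2 extra pairs costs 2P = 512 kJ/mol, so E(LS) = -574 + 512 = -62 kJ/mol.
E(LS) − E(HS) = -62 − (-96) = 34 kJ/mol.

34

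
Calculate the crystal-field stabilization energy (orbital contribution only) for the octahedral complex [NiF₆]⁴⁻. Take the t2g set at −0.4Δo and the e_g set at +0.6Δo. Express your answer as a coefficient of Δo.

-1.2 Δo

Each F⁻ contributes -1; 6 × (-1) = -6. With overall charge -4, Ni is in the +2 oxidation state.
Ni is in group 10, so Ni²⁺ is d⁸ (10 − 2 = 8).
For octahedral d⁸ the high- and low-spin configurations coincide.
Configuration: t2g^6 e_g^2.
CFSE = 6(-0.4Δo) + 2(0.6Δo) = -2.4Δo + 1.2Δo = -1.2Δo.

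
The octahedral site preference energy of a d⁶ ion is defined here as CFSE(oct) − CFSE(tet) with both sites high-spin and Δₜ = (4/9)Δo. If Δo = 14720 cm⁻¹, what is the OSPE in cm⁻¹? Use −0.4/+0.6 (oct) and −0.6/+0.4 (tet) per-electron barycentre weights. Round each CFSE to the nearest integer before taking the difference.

-1963

Octahedral high-spin t2g^4 e_g^2: CFSE = -0.4 × 14720 = -5888 cm⁻¹.
In a tetrahedral site the filling is e^3 t2^3: CFSE(tet) = -0.6Δₜ = -0.6 × (4/9)(14720) = -3925 cm⁻¹.
OSPE = -5888 − (-3925) = -1963 cm⁻¹.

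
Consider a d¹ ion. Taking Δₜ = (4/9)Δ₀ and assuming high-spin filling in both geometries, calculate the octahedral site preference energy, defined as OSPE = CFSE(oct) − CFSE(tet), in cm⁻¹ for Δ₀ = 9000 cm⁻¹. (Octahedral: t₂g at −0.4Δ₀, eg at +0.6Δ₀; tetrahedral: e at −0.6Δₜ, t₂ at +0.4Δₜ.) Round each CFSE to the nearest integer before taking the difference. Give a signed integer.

-1200

Octahedral high-spin t2g^1 e_g^0: CFSE = -0.4 × 9000 = -3600 cm⁻¹.
Tetrahedral e^1 t2^0 gives -0.6Δₜ = -0.6 × (4/9) × 9000 = -2400 cm⁻¹.
OSPE = -3600 − (-2400) = -1200 cm⁻¹.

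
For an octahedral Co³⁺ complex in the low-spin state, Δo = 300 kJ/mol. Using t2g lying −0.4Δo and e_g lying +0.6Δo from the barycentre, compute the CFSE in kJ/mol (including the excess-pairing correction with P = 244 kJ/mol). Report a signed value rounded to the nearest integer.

Co sits in group 9; removing 3 electrons leaves Co³⁺ with 9 − 3 = 6 d electrons.
The d⁶ electrons fill as t2g^6 e_g^0.
The orbital stabilization is -2.4Δo = -2.4 × 300 = -720 kJ/mol.
High-spin d⁶ would be t2g^4 e_g^2 with 1 pair; low-spin has 3, so 2 excess pairs cost +2P = +488 kJ/mol.
Overall CFSE = -720 + 488 = -232 kJ/mol.

-232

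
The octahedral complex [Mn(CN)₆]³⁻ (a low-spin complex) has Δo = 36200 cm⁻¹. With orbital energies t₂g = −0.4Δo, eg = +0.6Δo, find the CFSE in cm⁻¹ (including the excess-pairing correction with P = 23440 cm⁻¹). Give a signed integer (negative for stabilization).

Each CN⁻ contributes -1; 6 × (-1) = -6. With overall charge -3, Mn is in the +3 oxidation state.
Group 7 minus oxidation state +3 gives a d⁴ configuration for Mn³⁺.
Configuration: t₂g⁴ eg⁰.
CFSE(orbital) = 4×(-0.4Δo) + 0×(0.6Δo) = -1.6Δo; with Δo = 36200 cm⁻¹ that is -57920 cm⁻¹.
Pairing penalty: 1 pair vs 0 in the high-spin reference → 1 extra × P = 23440 cm⁻¹.
Overall CFSE = -57920 + 23440 = -34480 cm⁻¹.

-34480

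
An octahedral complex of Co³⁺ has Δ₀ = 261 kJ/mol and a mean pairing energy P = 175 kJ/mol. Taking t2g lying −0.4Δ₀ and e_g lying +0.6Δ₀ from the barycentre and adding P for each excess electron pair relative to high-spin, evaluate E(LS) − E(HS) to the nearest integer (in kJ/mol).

-172

Co is in group 9, so Co³⁺ is d⁶ (9 − 3 = 6).
High-spin d⁶ fills as t2g^4 e_g^2 with CFSE 4(−0.4) + 2(+0.6) = -0.4Δ₀ = -104 kJ/mol.
Low-spin: t2g^6 e_g^0, orbital CFSE = -2.4Δ₀ = -626 kJ/mol; plus 2 excess pairs × P = +350 kJ/mol; total -276 kJ/mol.
Thus E(LS) − E(HS) = -172 kJ/mol.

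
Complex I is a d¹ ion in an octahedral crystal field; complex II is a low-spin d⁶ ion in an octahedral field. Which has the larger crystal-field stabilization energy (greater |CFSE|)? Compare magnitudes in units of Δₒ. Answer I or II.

I: t2g^1 e_g^0, CFSE = -0.4Δₒ.
II: t₂g⁶ eg⁰, CFSE = -2.4Δₒ.
So II has the larger |CFSE|.

II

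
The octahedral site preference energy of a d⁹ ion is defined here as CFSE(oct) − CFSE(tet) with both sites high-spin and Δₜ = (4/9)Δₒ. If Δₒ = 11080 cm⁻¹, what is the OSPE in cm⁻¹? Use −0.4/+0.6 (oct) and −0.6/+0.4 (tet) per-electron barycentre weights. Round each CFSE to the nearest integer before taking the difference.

-4678

Octahedral high-spin t2g^6 e_g^3: CFSE = -0.6 × 11080 = -6648 cm⁻¹.
Tetrahedral e^4 t2^5 gives -0.4Δₜ = -0.4 × (4/9) × 11080 = -1970 cm⁻¹.
OSPE = -6648 − (-1970) = -4678 cm⁻¹.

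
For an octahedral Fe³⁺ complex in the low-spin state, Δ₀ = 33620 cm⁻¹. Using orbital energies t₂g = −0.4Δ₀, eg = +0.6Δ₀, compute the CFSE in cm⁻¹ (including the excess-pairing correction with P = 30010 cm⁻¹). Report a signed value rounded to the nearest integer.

-7220

Group 8 minus oxidation state +3 gives a d⁵ configuration for Fe³⁺.
Electron filling gives t₂g⁵ eg⁰.
CFSE(orbital) = 5×(-0.4Δ₀) + 0×(0.6Δ₀) = -2.0Δ₀; with Δ₀ = 33620 cm⁻¹ that is -67240 cm⁻¹.
High-spin d⁵ would be t₂g³ eg² with 0 pairs; low-spin has 2, so 2 excess pairs cost +2P = +60020 cm⁻¹.
Overall CFSE = -67240 + 60020 = -7220 cm⁻¹.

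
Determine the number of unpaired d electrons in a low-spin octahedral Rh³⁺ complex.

0

Rh³⁺: group 9, so d-count = 9 − 3 = 6.
Configuration: t₂g⁶ eg⁰, giving 0 unpaired electrons.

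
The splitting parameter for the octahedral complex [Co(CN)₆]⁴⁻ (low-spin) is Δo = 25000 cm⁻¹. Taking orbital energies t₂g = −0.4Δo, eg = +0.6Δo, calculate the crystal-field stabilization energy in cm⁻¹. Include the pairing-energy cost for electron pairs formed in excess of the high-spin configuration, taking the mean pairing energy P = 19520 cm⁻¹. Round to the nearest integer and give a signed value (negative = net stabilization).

Each CN⁻ contributes -1; 6 × (-1) = -6. With overall charge -4, Co is in the +2 oxidation state.
Group 9 minus oxidation state +2 gives a d⁷ configuration for Co²⁺.
Electron filling gives t₂g⁶ eg¹.
Orbital CFSE = 6(-0.4) + 1(0.6) = -1.8Δo = -1.8 × 25000 = -45000 cm⁻¹.
Relative to high-spin t₂g⁵ eg² (2 paired), the low-spin configuration has 1 additional pair, contributing +1 × 19520 = +19520 cm⁻¹.
Overall CFSE = -45000 + 19520 = -25480 cm⁻¹.

-25480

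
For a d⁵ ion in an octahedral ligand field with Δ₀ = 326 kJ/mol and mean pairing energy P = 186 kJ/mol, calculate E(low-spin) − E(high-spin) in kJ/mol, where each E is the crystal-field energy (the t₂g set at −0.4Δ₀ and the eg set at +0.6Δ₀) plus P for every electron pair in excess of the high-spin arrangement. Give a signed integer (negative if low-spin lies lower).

-280

High-spin: t₂g³ eg², CFSE = 0.0Δ₀ = 0 kJ/mol.
Low-spin: t₂g⁵ eg⁰, orbital CFSE = -2.0Δ₀ = -652 kJ/mol; plus 2 excess pairs × P = +372 kJ/mol; total -280 kJ/mol.
The difference is -280 − (0) = -280 kJ/mol, so low-spin lies lower.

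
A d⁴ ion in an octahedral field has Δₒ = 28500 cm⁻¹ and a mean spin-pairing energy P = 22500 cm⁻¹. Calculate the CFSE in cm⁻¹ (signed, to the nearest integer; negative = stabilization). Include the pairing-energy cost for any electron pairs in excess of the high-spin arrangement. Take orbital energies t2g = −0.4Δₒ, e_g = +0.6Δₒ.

Since Δₒ = 28500 cm⁻¹ > P = 22500 cm⁻¹, the complex adopts the low-spin configuration.
Configuration: t2g^4 e_g^0.
Orbital CFSE = -1.6Δₒ = -1.6 × 28500 = -45600 cm⁻¹.
Excess pairs vs high-spin: 1 − 0 = 1; pairing cost = +22500 cm⁻¹.
Net CFSE = -45600 + 22500 = -23100 cm⁻¹.

-23100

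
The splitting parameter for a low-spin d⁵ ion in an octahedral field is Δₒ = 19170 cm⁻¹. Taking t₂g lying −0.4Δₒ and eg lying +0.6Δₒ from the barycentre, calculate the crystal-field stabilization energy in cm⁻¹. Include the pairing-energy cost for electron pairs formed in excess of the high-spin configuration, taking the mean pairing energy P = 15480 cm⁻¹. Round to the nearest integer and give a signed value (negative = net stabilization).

-7380

Electron filling gives t₂g⁵ eg⁰.
The orbital stabilization is -2.0Δₒ = -2.0 × 19170 = -38340 cm⁻¹.
Pairing penalty: 2 pairs vs 0 in the high-spin reference → 2 extra × P = 30960 cm⁻¹.
Overall CFSE = -38340 + 30960 = -7380 cm⁻¹.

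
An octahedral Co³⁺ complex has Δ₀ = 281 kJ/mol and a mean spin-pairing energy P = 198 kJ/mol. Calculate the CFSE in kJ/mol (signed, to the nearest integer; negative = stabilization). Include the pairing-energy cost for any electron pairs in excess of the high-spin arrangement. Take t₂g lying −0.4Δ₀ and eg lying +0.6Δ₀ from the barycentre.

Co sits in group 9; removing 3 electrons leaves Co³⁺ with 9 − 3 = 6 d electrons.
Here Δ₀ > P (281 > 198), so the low-spin state is favoured.
Filling d⁶ accordingly: t₂g⁶ eg⁰.
Orbital CFSE = -2.4Δ₀ = -2.4 × 281 = -674 kJ/mol.
Excess pairs vs high-spin: 3 − 1 = 2; pairing cost = +396 kJ/mol.
Net CFSE = -674 + 396 = -278 kJ/mol.

-278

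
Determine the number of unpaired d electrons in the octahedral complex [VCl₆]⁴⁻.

3

Each Cl⁻ contributes -1; 6 × (-1) = -6. With overall charge -4, V is in the +2 oxidation state.
V is in group 5, so V²⁺ is d³ (5 − 2 = 3).
Configuration: t₂g³ eg⁰, giving 3 unpaired electrons.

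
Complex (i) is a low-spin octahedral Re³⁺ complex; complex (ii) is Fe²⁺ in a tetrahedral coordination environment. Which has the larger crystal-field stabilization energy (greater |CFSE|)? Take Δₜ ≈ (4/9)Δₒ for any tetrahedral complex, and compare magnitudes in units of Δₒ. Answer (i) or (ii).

(i): Re³⁺: group 7, so d-count = 7 − 3 = 4; t2g^4 e_g^0, CFSE = -1.6Δₒ.
(ii): Group 8 minus oxidation state +2 gives a d⁶ configuration for Fe²⁺; Tetrahedral splitting is small, so the complex is high-spin; e^3 t2^3, CFSE = -0.6Δₜ ≈ -0.27Δₒ.
So (i) has the larger |CFSE|.

(i)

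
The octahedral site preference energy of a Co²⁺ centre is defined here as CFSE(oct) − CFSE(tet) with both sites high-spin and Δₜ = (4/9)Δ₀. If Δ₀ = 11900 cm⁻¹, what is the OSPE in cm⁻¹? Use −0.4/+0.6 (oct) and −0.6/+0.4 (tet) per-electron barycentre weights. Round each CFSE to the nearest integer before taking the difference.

-3173

Group 9 minus oxidation state +2 gives a d⁷ configuration for Co²⁺.
Octahedral (high-spin): t₂g⁵ eg², CFSE = 5(−0.4) + 2(+0.6) = -0.8Δ₀ = -0.8 × 11900 = -9520 cm⁻¹.
Tetrahedral e⁴ t₂³ gives -1.2Δₜ = -1.2 × (4/9) × 11900 = -6347 cm⁻¹.
OSPE = -9520 − (-6347) = -3173 cm⁻¹.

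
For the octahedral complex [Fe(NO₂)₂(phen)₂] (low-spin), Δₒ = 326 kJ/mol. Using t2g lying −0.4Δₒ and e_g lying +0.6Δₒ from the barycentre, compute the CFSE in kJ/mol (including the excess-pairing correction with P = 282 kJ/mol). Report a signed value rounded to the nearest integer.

-218

Ligand charges: 2×(-1) from NO₂⁻ and 2×(+0) from phen sum to -2; with overall charge +0, Fe is +2.
Fe sits in group 8; removing 2 electrons leaves Fe²⁺ with 8 − 2 = 6 d electrons.
Configuration: t2g^6 e_g^0.
The orbital stabilization is -2.4Δₒ = -2.4 × 326 = -782 kJ/mol.
Relative to high-spin t2g^4 e_g^2 (1 paired), the low-spin configuration has 2 additional pairs, contributing +2 × 282 = +564 kJ/mol.
Net CFSE = -782 + 564 = -218 kJ/mol.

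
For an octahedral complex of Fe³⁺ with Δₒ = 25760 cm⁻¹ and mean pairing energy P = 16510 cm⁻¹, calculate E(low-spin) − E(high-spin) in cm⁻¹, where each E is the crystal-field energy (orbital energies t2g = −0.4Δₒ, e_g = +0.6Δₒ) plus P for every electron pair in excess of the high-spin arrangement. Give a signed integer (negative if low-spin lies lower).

Group 8 minus oxidation state +3 gives a d⁵ configuration for Fe³⁺.
In the high-spin limit (t2g^3 e_g^2) the orbital term is 0.0Δₒ = 0 cm⁻¹, with no excess pairing.
For low-spin the configuration is t2g^5 e_g^0: orbital energy -2.0 × 25760 = -51520 cm⁻¹, and 2 additional pairs relative to high-spin add 33020 cm⁻¹, giving -18500 cm⁻¹.
E(LS) − E(HS) = -18500 − (0) = -18500 cm⁻¹.

-18500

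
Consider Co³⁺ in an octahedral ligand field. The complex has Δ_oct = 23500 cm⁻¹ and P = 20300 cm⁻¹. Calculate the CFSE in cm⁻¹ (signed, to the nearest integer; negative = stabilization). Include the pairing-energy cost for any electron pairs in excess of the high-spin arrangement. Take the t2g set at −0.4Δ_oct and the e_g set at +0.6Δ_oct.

Co is in group 9, so Co³⁺ is d⁶ (9 − 3 = 6).
Since Δ_oct = 23500 cm⁻¹ > P = 20300 cm⁻¹, the complex adopts the low-spin configuration.
Filling d⁶ accordingly: t2g^6 e_g^0.
Orbital CFSE = -2.4Δ_oct = -2.4 × 23500 = -56400 cm⁻¹.
Excess pairs vs high-spin: 3 − 1 = 2; pairing cost = +40600 cm⁻¹.
Net CFSE = -56400 + 40600 = -15800 cm⁻¹.

-15800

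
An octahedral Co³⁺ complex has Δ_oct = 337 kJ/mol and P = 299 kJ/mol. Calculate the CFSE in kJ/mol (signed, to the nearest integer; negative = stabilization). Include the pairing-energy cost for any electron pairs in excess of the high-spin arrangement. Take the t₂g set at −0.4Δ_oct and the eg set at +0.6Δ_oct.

Co sits in group 9; removing 3 electrons leaves Co³⁺ with 9 − 3 = 6 d electrons.
Here Δ_oct > P (337 > 299), so the low-spin state is favoured.
Configuration: t₂g⁶ eg⁰.
Orbital CFSE = -2.4Δ_oct = -2.4 × 337 = -809 kJ/mol.
Excess pairs vs high-spin: 3 − 1 = 2; pairing cost = +598 kJ/mol.
Net CFSE = -809 + 598 = -211 kJ/mol.

-211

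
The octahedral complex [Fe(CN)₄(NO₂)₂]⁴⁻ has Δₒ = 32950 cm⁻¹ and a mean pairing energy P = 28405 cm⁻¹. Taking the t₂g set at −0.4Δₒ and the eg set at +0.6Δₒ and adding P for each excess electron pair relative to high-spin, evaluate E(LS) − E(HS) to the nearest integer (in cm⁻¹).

Ligand charges: 4×(-1) from CN⁻ and 2×(-1) from NO₂⁻ sum to -6; with overall charge -4, Fe is +2.
Fe²⁺: group 8, so d-count = 8 − 2 = 6.
In the high-spin limit (t₂g⁴ eg²) the orbital term is -0.4Δₒ = -13180 cm⁻¹, with no excess pairing.
For low-spin the configuration is t₂g⁶ eg⁰: orbital energy -2.4 × 32950 = -79080 cm⁻¹, and 2 additional pairs relative to high-spin add 56810 cm⁻¹, giving -22270 cm⁻¹.
E(LS) − E(HS) = -22270 − (-13180) = -9090 cm⁻¹.

-9090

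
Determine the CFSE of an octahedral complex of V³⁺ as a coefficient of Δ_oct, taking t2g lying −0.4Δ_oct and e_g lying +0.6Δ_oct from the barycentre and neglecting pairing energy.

-0.8 Δ_oct

V³⁺: group 5, so d-count = 5 − 3 = 2.
Configuration: t2g^2 e_g^0.
CFSE = 2(-0.4Δ_oct) + 0(0.6Δ_oct) = -0.8Δ_oct + 0.0Δ_oct = -0.8Δ_oct.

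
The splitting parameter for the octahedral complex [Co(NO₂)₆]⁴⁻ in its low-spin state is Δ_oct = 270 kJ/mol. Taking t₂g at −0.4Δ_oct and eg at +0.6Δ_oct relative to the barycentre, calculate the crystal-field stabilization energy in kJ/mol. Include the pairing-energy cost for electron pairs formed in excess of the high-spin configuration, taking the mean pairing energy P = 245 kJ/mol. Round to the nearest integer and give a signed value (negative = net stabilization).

-241

Each NO₂⁻ contributes -1; 6 × (-1) = -6. With overall charge -4, Co is in the +2 oxidation state.
Co sits in group 9; removing 2 electrons leaves Co²⁺ with 9 − 2 = 7 d electrons.
The d⁷ electrons fill as t₂g⁶ eg¹.
The orbital stabilization is -1.8Δ_oct = -1.8 × 270 = -486 kJ/mol.
High-spin d⁷ would be t₂g⁵ eg² with 2 pairs; low-spin has 3, so 1 excess pair costs +1P = +245 kJ/mol.
Combining: -486 + 245 = -241 kJ/mol.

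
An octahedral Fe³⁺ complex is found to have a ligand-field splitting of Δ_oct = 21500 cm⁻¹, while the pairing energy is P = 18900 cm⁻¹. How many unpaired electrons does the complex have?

1

Fe sits in group 8; removing 3 electrons leaves Fe³⁺ with 8 − 3 = 5 d electrons.
Δ_oct > P, so pairing is preferred: the ground state is low-spin.
That gives t2g^5 e_g^0.
Unpaired electrons: 1.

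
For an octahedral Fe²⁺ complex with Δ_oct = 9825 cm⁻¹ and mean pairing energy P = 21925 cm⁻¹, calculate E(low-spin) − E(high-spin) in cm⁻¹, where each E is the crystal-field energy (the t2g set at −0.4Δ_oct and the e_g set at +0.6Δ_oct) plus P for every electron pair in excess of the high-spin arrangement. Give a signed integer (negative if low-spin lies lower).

Fe is in group 8, so Fe²⁺ is d⁶ (8 − 2 = 6).
High-spin d⁶ fills as t2g^4 e_g^2 with CFSE 4(−0.4) + 2(+0.6) = -0.4Δ_oct = -3930 cm⁻¹.
Low-spin: t2g^6 e_g^0, orbital CFSE = -2.4Δ_oct = -23580 cm⁻¹; plus 2 excess pairs × P = +43850 cm⁻¹; total 20270 cm⁻¹.
The difference is 20270 − (-3930) = 24200 cm⁻¹, so high-spin lies lower.

24200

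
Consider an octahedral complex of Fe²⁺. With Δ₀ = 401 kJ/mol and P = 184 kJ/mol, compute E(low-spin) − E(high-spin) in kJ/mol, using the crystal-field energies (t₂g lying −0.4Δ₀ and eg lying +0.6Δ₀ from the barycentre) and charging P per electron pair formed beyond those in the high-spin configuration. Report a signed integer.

Group 8 minus oxidation state +2 gives a d⁶ configuration for Fe²⁺.
In the high-spin limit (t₂g⁴ eg²) the orbital term is -0.4Δ₀ = -160 kJ/mol, with no excess pairing.
For low-spin the configuration is t₂g⁶ eg⁰: orbital energy -2.4 × 401 = -962 kJ/mol, and 2 additional pairs relative to high-spin add 368 kJ/mol, giving -594 kJ/mol.
Thus E(LS) − E(HS) = -434 kJ/mol.

-434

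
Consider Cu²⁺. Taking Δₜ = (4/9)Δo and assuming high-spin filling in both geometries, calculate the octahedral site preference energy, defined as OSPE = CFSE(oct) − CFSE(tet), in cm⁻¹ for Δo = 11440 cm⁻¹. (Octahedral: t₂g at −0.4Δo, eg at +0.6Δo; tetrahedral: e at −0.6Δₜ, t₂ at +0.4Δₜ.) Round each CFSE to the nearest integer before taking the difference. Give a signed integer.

Group 11 minus oxidation state +2 gives a d⁹ configuration for Cu²⁺.
Octahedral high-spin t₂g⁶ eg³: CFSE = -0.6 × 11440 = -6864 cm⁻¹.
In a tetrahedral site the filling is e⁴ t₂⁵: CFSE(tet) = -0.4Δₜ = -0.4 × (4/9)(11440) = -2034 cm⁻¹.
Subtracting, OSPE = -6864 − (-2034) = -4830 cm⁻¹.

-4830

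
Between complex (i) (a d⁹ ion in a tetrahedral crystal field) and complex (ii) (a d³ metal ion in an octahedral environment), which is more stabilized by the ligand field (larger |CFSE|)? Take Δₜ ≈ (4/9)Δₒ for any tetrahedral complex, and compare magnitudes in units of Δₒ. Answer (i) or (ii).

(i): Tetrahedral fields are weak (Δₜ ≈ 4/9 Δₒ), so electrons fill high-spin; e^4 t2^5, CFSE = -0.4Δₜ ≈ -0.18Δₒ.
(ii): t₂g³ eg⁰, CFSE = -1.2Δₒ.
So (ii) has the larger |CFSE|.

(ii)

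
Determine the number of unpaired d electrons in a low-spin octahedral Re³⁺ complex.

Re³⁺: group 7, so d-count = 7 − 3 = 4.
Configuration: t2g^4 e_g^0, giving 2 unpaired electrons.

2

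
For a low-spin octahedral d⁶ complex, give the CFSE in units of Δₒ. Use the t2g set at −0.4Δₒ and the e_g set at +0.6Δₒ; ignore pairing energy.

-2.4 Δₒ

Configuration: t2g^6 e_g^0.
CFSE = 6(-0.4Δₒ) + 0(0.6Δₒ) = -2.4Δₒ + 0.0Δₒ = -2.4Δₒ.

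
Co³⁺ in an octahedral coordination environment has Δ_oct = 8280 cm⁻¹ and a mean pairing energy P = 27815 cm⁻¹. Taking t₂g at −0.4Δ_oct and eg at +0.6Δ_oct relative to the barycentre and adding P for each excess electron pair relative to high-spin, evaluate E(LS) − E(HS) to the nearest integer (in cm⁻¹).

Group 9 minus oxidation state +3 gives a d⁶ configuration for Co³⁺.
High-spin d⁶ fills as t₂g⁴ eg² with CFSE 4(−0.4) + 2(+0.6) = -0.4Δ_oct = -3312 cm⁻¹.
Low-spin: t₂g⁶ eg⁰, orbital CFSE = -2.4Δ_oct = -19872 cm⁻¹; plus 2 excess pairs × P = +55630 cm⁻¹; total 35758 cm⁻¹.
Thus E(LS) − E(HS) = 39070 cm⁻¹.

39070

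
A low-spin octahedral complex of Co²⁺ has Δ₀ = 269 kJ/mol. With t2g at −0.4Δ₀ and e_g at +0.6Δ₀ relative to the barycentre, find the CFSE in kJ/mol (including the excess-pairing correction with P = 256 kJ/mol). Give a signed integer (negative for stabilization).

Co²⁺: group 9, so d-count = 9 − 2 = 7.
The d⁷ electrons fill as t2g^6 e_g^1.
CFSE(orbital) = 6×(-0.4Δ₀) + 1×(0.6Δ₀) = -1.8Δ₀; with Δ₀ = 269 kJ/mol that is -484 kJ/mol.
Pairing penalty: 3 pairs vs 2 in the high-spin reference → 1 extra × P = 256 kJ/mol.
Overall CFSE = -484 + 256 = -228 kJ/mol.

-228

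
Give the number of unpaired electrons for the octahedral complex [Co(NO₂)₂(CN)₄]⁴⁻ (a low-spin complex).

Ligand charges: 2×(-1) from NO₂⁻ and 4×(-1) from CN⁻ sum to -6; with overall charge -4, Co is +2.
Co is in group 9, so Co²⁺ is d⁷ (9 − 2 = 7).
Configuration: t2g^6 e_g^1, giving 1 unpaired electron.

1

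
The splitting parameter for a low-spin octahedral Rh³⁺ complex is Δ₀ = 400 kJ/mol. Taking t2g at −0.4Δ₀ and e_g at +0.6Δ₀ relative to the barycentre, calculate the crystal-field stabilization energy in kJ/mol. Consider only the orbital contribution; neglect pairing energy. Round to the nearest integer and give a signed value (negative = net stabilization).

Rh is in group 9, so Rh³⁺ is d⁶ (9 − 3 = 6).
Electron filling gives t2g^6 e_g^0.
Orbital CFSE = 6(-0.4) + 0(0.6) = -2.4Δ₀ = -2.4 × 400 = -960 kJ/mol.

-960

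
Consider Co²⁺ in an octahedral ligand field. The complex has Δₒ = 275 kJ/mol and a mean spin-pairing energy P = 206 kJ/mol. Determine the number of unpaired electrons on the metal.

Group 9 minus oxidation state +2 gives a d⁷ configuration for Co²⁺.
Since Δₒ = 275 kJ/mol > P = 206 kJ/mol, the complex adopts the low-spin configuration.
That gives t2g^6 e_g^1.
Unpaired electrons: 1.

1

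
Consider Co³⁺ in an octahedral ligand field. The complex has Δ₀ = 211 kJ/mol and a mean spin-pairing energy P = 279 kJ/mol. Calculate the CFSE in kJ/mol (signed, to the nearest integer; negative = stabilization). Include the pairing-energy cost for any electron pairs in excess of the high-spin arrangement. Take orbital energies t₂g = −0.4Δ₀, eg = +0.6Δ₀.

Group 9 minus oxidation state +3 gives a d⁶ configuration for Co³⁺.
Here Δ₀ < P (211 < 279), so the high-spin state is favoured.
Filling d⁶ accordingly: t₂g⁴ eg².
Orbital CFSE = -0.4Δ₀ = -0.4 × 211 = -84 kJ/mol.
High-spin has no excess pairs, so no pairing correction applies.

-84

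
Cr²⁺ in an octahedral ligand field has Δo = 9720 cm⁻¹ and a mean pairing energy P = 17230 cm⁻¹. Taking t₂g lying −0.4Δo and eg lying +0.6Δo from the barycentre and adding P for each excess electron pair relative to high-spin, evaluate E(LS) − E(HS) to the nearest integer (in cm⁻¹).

7510

Cr²⁺: group 6, so d-count = 6 − 2 = 4.
High-spin d⁴ fills as t₂g³ eg¹ with CFSE 3(−0.4) + 1(+0.6) = -0.6Δo = -5832 cm⁻¹.
For low-spin the configuration is t₂g⁴ eg⁰: orbital energy -1.6 × 9720 = -15552 cm⁻¹, and 1 additional pair relative to high-spin adds 17230 cm⁻¹, giving 1678 cm⁻¹.
Thus E(LS) − E(HS) = 7510 cm⁻¹.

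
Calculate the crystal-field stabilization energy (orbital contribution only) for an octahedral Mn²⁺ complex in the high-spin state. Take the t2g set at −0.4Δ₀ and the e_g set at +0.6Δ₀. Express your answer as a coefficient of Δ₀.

0.0 Δ₀

Mn²⁺: group 7, so d-count = 7 − 2 = 5.
Configuration: t2g^3 e_g^2.
CFSE = 3(-0.4Δ₀) + 2(0.6Δ₀) = -1.2Δ₀ + 1.2Δ₀ = 0.0Δ₀.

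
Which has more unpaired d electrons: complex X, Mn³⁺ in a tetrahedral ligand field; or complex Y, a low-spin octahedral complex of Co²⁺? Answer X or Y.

X

X: Mn³⁺: group 7, so d-count = 7 − 3 = 4; Tetrahedral splitting is small, so the complex is high-spin; e² t₂² → 4 unpaired.
Y: Co sits in group 9; removing 2 electrons leaves Co²⁺ with 9 − 2 = 7 d electrons; t2g^6 e_g^1 → 1 unpaired.
So X has more unpaired electrons.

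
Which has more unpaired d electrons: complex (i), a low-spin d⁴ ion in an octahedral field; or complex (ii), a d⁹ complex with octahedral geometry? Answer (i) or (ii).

(i): t₂g⁴ eg⁰ → 2 unpaired.
(ii): For octahedral d⁹ the high- and low-spin configurations coincide; t₂g⁶ eg³ → 1 unpaired.
So (i) has more unpaired electrons.

(i)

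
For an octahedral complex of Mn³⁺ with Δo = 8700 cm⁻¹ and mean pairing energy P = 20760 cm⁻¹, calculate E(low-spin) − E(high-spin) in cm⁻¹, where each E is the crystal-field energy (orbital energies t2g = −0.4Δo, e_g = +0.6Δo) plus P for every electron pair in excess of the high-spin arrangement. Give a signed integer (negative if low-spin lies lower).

12060

Mn³⁺: group 7, so d-count = 7 − 3 = 4.
In the high-spin limit (t2g^3 e_g^1) the orbital term is -0.6Δo = -5220 cm⁻¹, with no excess pairing.
For low-spin the configuration is t2g^4 e_g^0: orbital energy -1.6 × 8700 = -13920 cm⁻¹, and 1 additional pair relative to high-spin adds 20760 cm⁻¹, giving 6840 cm⁻¹.
The difference is 6840 − (-5220) = 12060 cm⁻¹, so high-spin lies lower.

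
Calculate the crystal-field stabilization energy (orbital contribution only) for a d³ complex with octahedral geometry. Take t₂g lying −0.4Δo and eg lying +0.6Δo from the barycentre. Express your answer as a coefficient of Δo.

-1.2 Δo

For octahedral d³ the high- and low-spin configurations coincide.
Configuration: t₂g³ eg⁰.
CFSE = 3(-0.4Δo) + 0(0.6Δo) = -1.2Δo + 0.0Δo = -1.2Δo.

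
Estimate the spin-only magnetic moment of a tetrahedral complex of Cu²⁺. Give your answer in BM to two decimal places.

Cu is in group 11, so Cu²⁺ is d⁹ (11 − 2 = 9).
With tetrahedral geometry the complex is necessarily high-spin.
Configuration: e⁴ t₂⁵ → 1 unpaired electron.
μ(spin-only) = √[1(1+2)] = √3 ≈ 1.73 BM.

1.73 BM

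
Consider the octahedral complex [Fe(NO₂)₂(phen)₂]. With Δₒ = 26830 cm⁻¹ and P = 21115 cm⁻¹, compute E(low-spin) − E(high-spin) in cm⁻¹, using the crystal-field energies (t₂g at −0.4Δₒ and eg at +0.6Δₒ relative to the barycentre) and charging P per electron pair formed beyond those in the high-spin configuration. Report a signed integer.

Ligand charges: 2×(-1) from NO₂⁻ and 2×(+0) from phen sum to -2; with overall charge +0, Fe is +2.
Fe is in group 8, so Fe²⁺ is d⁶ (8 − 2 = 6).
High-spin: t₂g⁴ eg², CFSE = -0.4Δₒ = -10732 cm⁻¹.
For low-spin the configuration is t₂g⁶ eg⁰: orbital energy -2.4 × 26830 = -64392 cm⁻¹, and 2 additional pairs relative to high-spin add 42230 cm⁻¹, giving -22162 cm⁻¹.
E(LS) − E(HS) = -22162 − (-10732) = -11430 cm⁻¹.

-11430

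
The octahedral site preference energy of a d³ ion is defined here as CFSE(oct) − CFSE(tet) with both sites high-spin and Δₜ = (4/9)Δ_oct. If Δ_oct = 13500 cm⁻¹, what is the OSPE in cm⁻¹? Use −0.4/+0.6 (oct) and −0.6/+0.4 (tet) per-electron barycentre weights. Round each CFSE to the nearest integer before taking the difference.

-11400

Octahedral high-spin t2g^3 e_g^0: CFSE = -1.2 × 13500 = -16200 cm⁻¹.
Tetrahedral e^2 t2^1 gives -0.8Δₜ = -0.8 × (4/9) × 13500 = -4800 cm⁻¹.
Subtracting, OSPE = -16200 − (-4800) = -11400 cm⁻¹.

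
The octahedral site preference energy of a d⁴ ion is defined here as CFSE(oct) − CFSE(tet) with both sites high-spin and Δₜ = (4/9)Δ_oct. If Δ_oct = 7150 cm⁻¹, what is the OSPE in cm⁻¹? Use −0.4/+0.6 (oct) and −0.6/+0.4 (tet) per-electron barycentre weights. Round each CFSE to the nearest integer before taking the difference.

Octahedral (high-spin): t2g^3 e_g^1, CFSE = 3(−0.4) + 1(+0.6) = -0.6Δ_oct = -0.6 × 7150 = -4290 cm⁻¹.
Tetrahedral: e^2 t2^2, CFSE = 2(−0.6) + 2(+0.4) = -0.4Δₜ = -0.4 × (4/9) × 7150 = -1271 cm⁻¹.
OSPE = CFSE(oct) − CFSE(tet) = -4290 − (-1271) = -3019 cm⁻¹.

-3019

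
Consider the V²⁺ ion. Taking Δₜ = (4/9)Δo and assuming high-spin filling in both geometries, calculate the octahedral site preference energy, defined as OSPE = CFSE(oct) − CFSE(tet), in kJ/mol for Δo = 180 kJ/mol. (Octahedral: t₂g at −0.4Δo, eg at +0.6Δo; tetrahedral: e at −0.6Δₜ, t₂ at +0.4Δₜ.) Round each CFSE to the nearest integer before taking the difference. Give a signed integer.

Group 5 minus oxidation state +2 gives a d³ configuration for V²⁺.
In an octahedral site d³ (HS) is t₂g³ eg⁰, giving CFSE(oct) = -1.2Δo = -216 kJ/mol.
Tetrahedral e² t₂¹ gives -0.8Δₜ = -0.8 × (4/9) × 180 = -64 kJ/mol.
OSPE = CFSE(oct) − CFSE(tet) = -216 − (-64) = -152 kJ/mol.

-152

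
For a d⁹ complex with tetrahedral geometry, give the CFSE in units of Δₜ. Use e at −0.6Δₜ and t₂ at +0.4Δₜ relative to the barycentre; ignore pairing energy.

-0.4 Δₜ

Tetrahedral splitting is small, so the complex is high-spin.
Configuration: e⁴ t₂⁵.
CFSE = 4(-0.6Δₜ) + 5(0.4Δₜ) = -2.4Δₜ + 2.0Δₜ = -0.4Δₜ.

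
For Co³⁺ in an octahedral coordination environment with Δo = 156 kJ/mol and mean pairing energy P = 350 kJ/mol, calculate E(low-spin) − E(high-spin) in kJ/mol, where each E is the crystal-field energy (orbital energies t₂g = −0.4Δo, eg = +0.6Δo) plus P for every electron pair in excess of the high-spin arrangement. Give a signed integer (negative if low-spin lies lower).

Co is in group 9, so Co³⁺ is d⁶ (9 − 3 = 6).
In the high-spin limit (t₂g⁴ eg²) the orbital term is -0.4Δo = -62 kJ/mol, with no excess pairing.
Low-spin: t₂g⁶ eg⁰, orbital CFSE = -2.4Δo = -374 kJ/mol; plus 2 excess pairs × P = +700 kJ/mol; total 326 kJ/mol.
E(LS) − E(HS) = 326 − (-62) = 388 kJ/mol.

388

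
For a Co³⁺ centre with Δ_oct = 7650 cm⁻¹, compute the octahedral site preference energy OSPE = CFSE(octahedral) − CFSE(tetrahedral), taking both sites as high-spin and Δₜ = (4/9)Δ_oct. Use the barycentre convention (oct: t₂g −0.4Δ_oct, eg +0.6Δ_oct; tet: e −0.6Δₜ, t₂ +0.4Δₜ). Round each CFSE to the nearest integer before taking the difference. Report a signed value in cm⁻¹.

Co³⁺: group 9, so d-count = 9 − 3 = 6.
Octahedral (high-spin): t₂g⁴ eg², CFSE = 4(−0.4) + 2(+0.6) = -0.4Δ_oct = -0.4 × 7650 = -3060 cm⁻¹.
Tetrahedral e³ t₂³ gives -0.6Δₜ = -0.6 × (4/9) × 7650 = -2040 cm⁻¹.
Subtracting, OSPE = -3060 − (-2040) = -1020 cm⁻¹.

-1020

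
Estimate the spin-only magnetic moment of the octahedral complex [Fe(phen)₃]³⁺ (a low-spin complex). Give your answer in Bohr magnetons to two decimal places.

phen is neutral, so the +3 overall charge sits on Fe: oxidation state +3.
Fe is in group 8, so Fe³⁺ is d⁵ (8 − 3 = 5).
Configuration: t₂g⁵ eg⁰ → 1 unpaired electron.
μ(spin-only) = √[1(1+2)] = √3 ≈ 1.73 Bohr magnetons.

1.73 Bohr magnetons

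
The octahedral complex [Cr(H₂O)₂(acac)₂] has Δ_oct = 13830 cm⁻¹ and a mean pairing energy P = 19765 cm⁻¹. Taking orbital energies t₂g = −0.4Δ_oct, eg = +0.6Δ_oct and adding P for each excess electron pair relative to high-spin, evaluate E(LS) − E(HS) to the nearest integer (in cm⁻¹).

5935

Ligand charges: 2×(+0) from H₂O and 2×(-1) from acac⁻ sum to -2; with overall charge +0, Cr is +2.
Cr sits in group 6; removing 2 electrons leaves Cr²⁺ with 6 − 2 = 4 d electrons.
High-spin: t₂g³ eg¹, CFSE = -0.6Δ_oct = -8298 cm⁻¹.
Low-spin t₂g⁴ eg⁰ gives -1.6Δ_oct = -22128 cm⁻¹, but forming 1 extra pair costs 1P = 19765 cm⁻¹, so E(LS) = -22128 + 19765 = -2363 cm⁻¹.
E(LS) − E(HS) = -2363 − (-8298) = 5935 cm⁻¹.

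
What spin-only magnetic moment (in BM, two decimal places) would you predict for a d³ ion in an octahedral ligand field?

3.87 BM

For octahedral d³ the high- and low-spin configurations coincide.
Configuration: t₂g³ eg⁰ → 3 unpaired electrons.
μ(spin-only) = √[3(3+2)] = √15 ≈ 3.87 BM.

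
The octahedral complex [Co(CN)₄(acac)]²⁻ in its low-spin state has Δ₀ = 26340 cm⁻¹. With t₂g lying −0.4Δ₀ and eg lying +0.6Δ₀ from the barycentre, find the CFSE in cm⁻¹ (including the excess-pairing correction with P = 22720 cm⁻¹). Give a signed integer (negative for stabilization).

Ligand charges: 4×(-1) from CN⁻ and 1×(-1) from acac⁻ sum to -5; with overall charge -2, Co is +3.
Co³⁺: group 9, so d-count = 9 − 3 = 6.
The d⁶ electrons fill as t₂g⁶ eg⁰.
CFSE(orbital) = 6×(-0.4Δ₀) + 0×(0.6Δ₀) = -2.4Δ₀; with Δ₀ = 26340 cm⁻¹ that is -63216 cm⁻¹.
High-spin d⁶ would be t₂g⁴ eg² with 1 pair; low-spin has 3, so 2 excess pairs cost +2P = +45440 cm⁻¹.
Net CFSE = -63216 + 45440 = -17776 cm⁻¹.

-17776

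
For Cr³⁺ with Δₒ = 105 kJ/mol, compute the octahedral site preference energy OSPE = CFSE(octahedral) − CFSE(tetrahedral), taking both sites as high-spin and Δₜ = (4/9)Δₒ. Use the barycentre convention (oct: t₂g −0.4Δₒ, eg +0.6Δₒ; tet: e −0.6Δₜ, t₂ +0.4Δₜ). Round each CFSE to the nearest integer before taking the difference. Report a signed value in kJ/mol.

-89

Cr sits in group 6; removing 3 electrons leaves Cr³⁺ with 6 − 3 = 3 d electrons.
In an octahedral site d³ (HS) is t2g^3 e_g^0, giving CFSE(oct) = -1.2Δₒ = -126 kJ/mol.
Tetrahedral: e^2 t2^1, CFSE = 2(−0.6) + 1(+0.4) = -0.8Δₜ = -0.8 × (4/9) × 105 = -37 kJ/mol.
Subtracting, OSPE = -126 − (-37) = -89 kJ/mol.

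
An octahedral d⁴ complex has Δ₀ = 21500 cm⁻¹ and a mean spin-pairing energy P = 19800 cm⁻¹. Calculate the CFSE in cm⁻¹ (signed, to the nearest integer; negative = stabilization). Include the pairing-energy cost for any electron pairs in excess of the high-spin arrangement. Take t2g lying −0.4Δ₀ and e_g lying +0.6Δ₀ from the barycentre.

-14600

Here Δ₀ > P (21500 > 19800), so the low-spin state is favoured.
That gives t2g^4 e_g^0.
Orbital CFSE = -1.6Δ₀ = -1.6 × 21500 = -34400 cm⁻¹.
Excess pairs vs high-spin: 1 − 0 = 1; pairing cost = +19800 cm⁻¹.
Net CFSE = -34400 + 19800 = -14600 cm⁻¹.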